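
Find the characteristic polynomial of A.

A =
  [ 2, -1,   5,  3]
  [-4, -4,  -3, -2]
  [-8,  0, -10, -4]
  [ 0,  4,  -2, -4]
x^4 + 16*x^3 + 96*x^2 + 256*x + 256

Expanding det(x·I − A) (e.g. by cofactor expansion or by noting that A is similar to its Jordan form J, which has the same characteristic polynomial as A) gives
  χ_A(x) = x^4 + 16*x^3 + 96*x^2 + 256*x + 256
which factors as (x + 4)^4. The eigenvalues (with algebraic multiplicities) are λ = -4 with multiplicity 4.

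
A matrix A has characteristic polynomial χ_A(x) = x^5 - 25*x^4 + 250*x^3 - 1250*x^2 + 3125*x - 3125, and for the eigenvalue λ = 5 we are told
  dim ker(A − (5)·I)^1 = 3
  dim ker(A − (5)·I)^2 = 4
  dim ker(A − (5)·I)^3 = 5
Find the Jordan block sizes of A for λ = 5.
Block sizes for λ = 5: [3, 1, 1]

From the dimensions of kernels of powers, the number of Jordan blocks of size at least j is d_j − d_{j−1} where d_j = dim ker(N^j) (with d_0 = 0). Computing the differences gives [3, 1, 1].
The number of blocks of size exactly k is (#blocks of size ≥ k) − (#blocks of size ≥ k + 1), so the partition is: 2 block(s) of size 1, 1 block(s) of size 3.
In nonincreasing order the block sizes are [3, 1, 1].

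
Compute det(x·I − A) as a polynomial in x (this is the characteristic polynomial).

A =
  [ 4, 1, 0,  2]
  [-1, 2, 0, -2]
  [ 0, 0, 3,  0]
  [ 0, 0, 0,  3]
x^4 - 12*x^3 + 54*x^2 - 108*x + 81

Expanding det(x·I − A) (e.g. by cofactor expansion or by noting that A is similar to its Jordan form J, which has the same characteristic polynomial as A) gives
  χ_A(x) = x^4 - 12*x^3 + 54*x^2 - 108*x + 81
which factors as (x - 3)^4. The eigenvalues (with algebraic multiplicities) are λ = 3 with multiplicity 4.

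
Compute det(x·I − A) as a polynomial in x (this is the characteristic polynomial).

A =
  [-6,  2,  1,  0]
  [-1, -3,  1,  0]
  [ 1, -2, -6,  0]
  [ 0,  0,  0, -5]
x^4 + 20*x^3 + 150*x^2 + 500*x + 625

Expanding det(x·I − A) (e.g. by cofactor expansion or by noting that A is similar to its Jordan form J, which has the same characteristic polynomial as A) gives
  χ_A(x) = x^4 + 20*x^3 + 150*x^2 + 500*x + 625
which factors as (x + 5)^4. The eigenvalues (with algebraic multiplicities) are λ = -5 with multiplicity 4.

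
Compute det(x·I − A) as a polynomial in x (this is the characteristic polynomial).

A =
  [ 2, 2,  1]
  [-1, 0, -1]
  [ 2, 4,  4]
x^3 - 6*x^2 + 12*x - 8

Expanding det(x·I − A) (e.g. by cofactor expansion or by noting that A is similar to its Jordan form J, which has the same characteristic polynomial as A) gives
  χ_A(x) = x^3 - 6*x^2 + 12*x - 8
which factors as (x - 2)^3. The eigenvalues (with algebraic multiplicities) are λ = 2 with multiplicity 3.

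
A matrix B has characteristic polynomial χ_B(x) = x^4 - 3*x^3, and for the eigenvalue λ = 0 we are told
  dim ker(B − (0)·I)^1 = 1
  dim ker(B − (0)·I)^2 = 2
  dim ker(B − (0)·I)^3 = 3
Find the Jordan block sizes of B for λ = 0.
Block sizes for λ = 0: [3]

From the dimensions of kernels of powers, the number of Jordan blocks of size at least j is d_j − d_{j−1} where d_j = dim ker(N^j) (with d_0 = 0). Computing the differences gives [1, 1, 1].
The number of blocks of size exactly k is (#blocks of size ≥ k) − (#blocks of size ≥ k + 1), so the partition is: 1 block(s) of size 3.
In nonincreasing order the block sizes are [3].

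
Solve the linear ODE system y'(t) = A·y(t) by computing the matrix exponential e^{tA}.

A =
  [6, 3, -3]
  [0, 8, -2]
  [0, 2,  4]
e^{tA} =
  [exp(6*t), 3*t*exp(6*t), -3*t*exp(6*t)]
  [0, 2*t*exp(6*t) + exp(6*t), -2*t*exp(6*t)]
  [0, 2*t*exp(6*t), -2*t*exp(6*t) + exp(6*t)]

Strategy: write A = P · J · P⁻¹ where J is a Jordan canonical form, so e^{tA} = P · e^{tJ} · P⁻¹, and e^{tJ} can be computed block-by-block.

A has Jordan form
J =
  [6, 1, 0]
  [0, 6, 0]
  [0, 0, 6]
(up to reordering of blocks).

Per-block formulas:
  For a 1×1 block at λ = 6: exp(t · [6]) = [e^(6t)].
  For a 2×2 Jordan block J_2(6): exp(t · J_2(6)) = e^(6t)·(I + t·N), where N is the 2×2 nilpotent shift.

After assembling e^{tJ} and conjugating by P, we get:

e^{tA} =
  [exp(6*t), 3*t*exp(6*t), -3*t*exp(6*t)]
  [0, 2*t*exp(6*t) + exp(6*t), -2*t*exp(6*t)]
  [0, 2*t*exp(6*t), -2*t*exp(6*t) + exp(6*t)]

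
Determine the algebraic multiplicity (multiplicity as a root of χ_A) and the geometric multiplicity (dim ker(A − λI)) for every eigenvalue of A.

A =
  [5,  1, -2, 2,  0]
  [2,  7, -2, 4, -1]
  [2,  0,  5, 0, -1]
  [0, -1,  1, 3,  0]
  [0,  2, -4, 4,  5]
λ = 5: alg = 5, geom = 2

Step 1 — factor the characteristic polynomial to read off the algebraic multiplicities:
  χ_A(x) = (x - 5)^5

Step 2 — compute geometric multiplicities via the rank-nullity identity g(λ) = n − rank(A − λI):
  rank(A − (5)·I) = 3, so dim ker(A − (5)·I) = n − 3 = 2

Summary:
  λ = 5: algebraic multiplicity = 5, geometric multiplicity = 2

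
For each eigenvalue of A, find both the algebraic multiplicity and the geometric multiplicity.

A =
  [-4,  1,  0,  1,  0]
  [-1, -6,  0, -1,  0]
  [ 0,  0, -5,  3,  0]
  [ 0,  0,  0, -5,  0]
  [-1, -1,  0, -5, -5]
λ = -5: alg = 5, geom = 3

Step 1 — factor the characteristic polynomial to read off the algebraic multiplicities:
  χ_A(x) = (x + 5)^5

Step 2 — compute geometric multiplicities via the rank-nullity identity g(λ) = n − rank(A − λI):
  rank(A − (-5)·I) = 2, so dim ker(A − (-5)·I) = n − 2 = 3

Summary:
  λ = -5: algebraic multiplicity = 5, geometric multiplicity = 3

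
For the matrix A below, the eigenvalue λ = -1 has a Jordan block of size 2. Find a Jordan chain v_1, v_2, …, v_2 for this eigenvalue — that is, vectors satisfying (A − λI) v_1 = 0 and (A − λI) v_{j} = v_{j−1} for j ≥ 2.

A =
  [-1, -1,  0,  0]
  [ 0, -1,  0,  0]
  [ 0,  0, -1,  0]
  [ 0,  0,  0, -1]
A Jordan chain for λ = -1 of length 2:
v_1 = (-1, 0, 0, 0)ᵀ
v_2 = (0, 1, 0, 0)ᵀ

Let N = A − (-1)·I. We want v_2 with N^2 v_2 = 0 but N^1 v_2 ≠ 0; then v_{j-1} := N · v_j for j = 2, …, 2.

Pick v_2 = (0, 1, 0, 0)ᵀ.
Then v_1 = N · v_2 = (-1, 0, 0, 0)ᵀ.

Sanity check: (A − (-1)·I) v_1 = (0, 0, 0, 0)ᵀ = 0. ✓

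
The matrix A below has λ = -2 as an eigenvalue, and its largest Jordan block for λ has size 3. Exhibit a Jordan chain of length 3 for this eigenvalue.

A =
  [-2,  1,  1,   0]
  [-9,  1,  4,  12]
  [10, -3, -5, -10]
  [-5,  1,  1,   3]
A Jordan chain for λ = -2 of length 3:
v_1 = (1, 3, -3, 1)ᵀ
v_2 = (1, 4, -3, 1)ᵀ
v_3 = (0, 0, 1, 0)ᵀ

Let N = A − (-2)·I. We want v_3 with N^3 v_3 = 0 but N^2 v_3 ≠ 0; then v_{j-1} := N · v_j for j = 3, …, 2.

Pick v_3 = (0, 0, 1, 0)ᵀ.
Then v_2 = N · v_3 = (1, 4, -3, 1)ᵀ.
Then v_1 = N · v_2 = (1, 3, -3, 1)ᵀ.

Sanity check: (A − (-2)·I) v_1 = (0, 0, 0, 0)ᵀ = 0. ✓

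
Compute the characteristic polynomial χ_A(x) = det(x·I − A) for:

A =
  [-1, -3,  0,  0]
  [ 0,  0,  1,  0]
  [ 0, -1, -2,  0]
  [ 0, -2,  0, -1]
x^4 + 4*x^3 + 6*x^2 + 4*x + 1

Expanding det(x·I − A) (e.g. by cofactor expansion or by noting that A is similar to its Jordan form J, which has the same characteristic polynomial as A) gives
  χ_A(x) = x^4 + 4*x^3 + 6*x^2 + 4*x + 1
which factors as (x + 1)^4. The eigenvalues (with algebraic multiplicities) are λ = -1 with multiplicity 4.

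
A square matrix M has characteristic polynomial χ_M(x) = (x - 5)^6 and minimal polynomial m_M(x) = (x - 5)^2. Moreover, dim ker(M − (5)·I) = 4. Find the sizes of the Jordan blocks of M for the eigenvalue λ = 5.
Block sizes for λ = 5: [2, 2, 1, 1]

Step 1 — from the characteristic polynomial, algebraic multiplicity of λ = 5 is 6. From dim ker(M − (5)·I) = 4, there are exactly 4 Jordan blocks for λ = 5.
Step 2 — from the minimal polynomial, the factor (x − 5)^2 tells us the largest block for λ = 5 has size 2.
Step 3 — with total size 6, 4 blocks, and largest block 2, the block sizes (in nonincreasing order) are [2, 2, 1, 1].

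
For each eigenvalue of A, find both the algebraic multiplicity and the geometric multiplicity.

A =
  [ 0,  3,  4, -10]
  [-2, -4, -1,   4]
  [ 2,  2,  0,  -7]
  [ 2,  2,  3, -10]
λ = -4: alg = 2, geom = 1; λ = -3: alg = 2, geom = 1

Step 1 — factor the characteristic polynomial to read off the algebraic multiplicities:
  χ_A(x) = (x + 3)^2*(x + 4)^2

Step 2 — compute geometric multiplicities via the rank-nullity identity g(λ) = n − rank(A − λI):
  rank(A − (-4)·I) = 3, so dim ker(A − (-4)·I) = n − 3 = 1
  rank(A − (-3)·I) = 3, so dim ker(A − (-3)·I) = n − 3 = 1

Summary:
  λ = -4: algebraic multiplicity = 2, geometric multiplicity = 1
  λ = -3: algebraic multiplicity = 2, geometric multiplicity = 1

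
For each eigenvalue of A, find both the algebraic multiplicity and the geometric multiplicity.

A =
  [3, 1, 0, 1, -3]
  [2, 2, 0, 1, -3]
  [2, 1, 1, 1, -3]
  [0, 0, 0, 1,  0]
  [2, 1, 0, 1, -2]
λ = 1: alg = 5, geom = 4

Step 1 — factor the characteristic polynomial to read off the algebraic multiplicities:
  χ_A(x) = (x - 1)^5

Step 2 — compute geometric multiplicities via the rank-nullity identity g(λ) = n − rank(A − λI):
  rank(A − (1)·I) = 1, so dim ker(A − (1)·I) = n − 1 = 4

Summary:
  λ = 1: algebraic multiplicity = 5, geometric multiplicity = 4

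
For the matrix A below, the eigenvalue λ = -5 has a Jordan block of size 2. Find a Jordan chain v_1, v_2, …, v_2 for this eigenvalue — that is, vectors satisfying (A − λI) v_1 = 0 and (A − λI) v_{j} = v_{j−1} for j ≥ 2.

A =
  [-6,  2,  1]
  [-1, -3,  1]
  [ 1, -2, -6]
A Jordan chain for λ = -5 of length 2:
v_1 = (-1, -1, 1)ᵀ
v_2 = (1, 0, 0)ᵀ

Let N = A − (-5)·I. We want v_2 with N^2 v_2 = 0 but N^1 v_2 ≠ 0; then v_{j-1} := N · v_j for j = 2, …, 2.

Pick v_2 = (1, 0, 0)ᵀ.
Then v_1 = N · v_2 = (-1, -1, 1)ᵀ.

Sanity check: (A − (-5)·I) v_1 = (0, 0, 0)ᵀ = 0. ✓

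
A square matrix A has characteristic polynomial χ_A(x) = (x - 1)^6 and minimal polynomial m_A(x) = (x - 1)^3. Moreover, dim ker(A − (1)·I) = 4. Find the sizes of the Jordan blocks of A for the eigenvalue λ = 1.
Block sizes for λ = 1: [3, 1, 1, 1]

Step 1 — from the characteristic polynomial, algebraic multiplicity of λ = 1 is 6. From dim ker(A − (1)·I) = 4, there are exactly 4 Jordan blocks for λ = 1.
Step 2 — from the minimal polynomial, the factor (x − 1)^3 tells us the largest block for λ = 1 has size 3.
Step 3 — with total size 6, 4 blocks, and largest block 3, the block sizes (in nonincreasing order) are [3, 1, 1, 1].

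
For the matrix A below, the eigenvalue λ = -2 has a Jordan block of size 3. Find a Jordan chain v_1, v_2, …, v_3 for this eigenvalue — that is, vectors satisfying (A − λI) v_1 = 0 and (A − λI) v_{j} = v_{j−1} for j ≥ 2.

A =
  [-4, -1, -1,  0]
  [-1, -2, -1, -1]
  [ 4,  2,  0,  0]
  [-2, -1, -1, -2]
A Jordan chain for λ = -2 of length 3:
v_1 = (1, 0, -2, 1)ᵀ
v_2 = (-2, -1, 4, -2)ᵀ
v_3 = (1, 0, 0, 0)ᵀ

Let N = A − (-2)·I. We want v_3 with N^3 v_3 = 0 but N^2 v_3 ≠ 0; then v_{j-1} := N · v_j for j = 3, …, 2.

Pick v_3 = (1, 0, 0, 0)ᵀ.
Then v_2 = N · v_3 = (-2, -1, 4, -2)ᵀ.
Then v_1 = N · v_2 = (1, 0, -2, 1)ᵀ.

Sanity check: (A − (-2)·I) v_1 = (0, 0, 0, 0)ᵀ = 0. ✓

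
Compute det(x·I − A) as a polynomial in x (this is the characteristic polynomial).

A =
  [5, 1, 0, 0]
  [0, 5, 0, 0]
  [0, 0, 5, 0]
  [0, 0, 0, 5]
x^4 - 20*x^3 + 150*x^2 - 500*x + 625

Expanding det(x·I − A) (e.g. by cofactor expansion or by noting that A is similar to its Jordan form J, which has the same characteristic polynomial as A) gives
  χ_A(x) = x^4 - 20*x^3 + 150*x^2 - 500*x + 625
which factors as (x - 5)^4. The eigenvalues (with algebraic multiplicities) are λ = 5 with multiplicity 4.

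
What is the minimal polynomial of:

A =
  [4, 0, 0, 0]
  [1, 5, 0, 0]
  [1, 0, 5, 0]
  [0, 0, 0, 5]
x^2 - 9*x + 20

The characteristic polynomial is χ_A(x) = (x - 5)^3*(x - 4), so the eigenvalues are known. The minimal polynomial is
  m_A(x) = Π_λ (x − λ)^{k_λ}
where k_λ is the size of the *largest* Jordan block for λ (equivalently, the smallest k with (A − λI)^k v = 0 for every generalised eigenvector v of λ).

  λ = 4: largest Jordan block has size 1, contributing (x − 4)
  λ = 5: largest Jordan block has size 1, contributing (x − 5)

So m_A(x) = (x - 5)*(x - 4) = x^2 - 9*x + 20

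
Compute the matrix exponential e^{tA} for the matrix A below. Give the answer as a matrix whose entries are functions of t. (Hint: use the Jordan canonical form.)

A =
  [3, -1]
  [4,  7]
e^{tA} =
  [-2*t*exp(5*t) + exp(5*t), -t*exp(5*t)]
  [4*t*exp(5*t), 2*t*exp(5*t) + exp(5*t)]

Strategy: write A = P · J · P⁻¹ where J is a Jordan canonical form, so e^{tA} = P · e^{tJ} · P⁻¹, and e^{tJ} can be computed block-by-block.

A has Jordan form
J =
  [5, 1]
  [0, 5]
(up to reordering of blocks).

Per-block formulas:
  For a 2×2 Jordan block J_2(5): exp(t · J_2(5)) = e^(5t)·(I + t·N), where N is the 2×2 nilpotent shift.

After assembling e^{tJ} and conjugating by P, we get:

e^{tA} =
  [-2*t*exp(5*t) + exp(5*t), -t*exp(5*t)]
  [4*t*exp(5*t), 2*t*exp(5*t) + exp(5*t)]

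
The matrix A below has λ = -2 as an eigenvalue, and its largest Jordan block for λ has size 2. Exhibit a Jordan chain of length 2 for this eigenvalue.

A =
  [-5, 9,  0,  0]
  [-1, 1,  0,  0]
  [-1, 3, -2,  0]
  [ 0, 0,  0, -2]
A Jordan chain for λ = -2 of length 2:
v_1 = (-3, -1, -1, 0)ᵀ
v_2 = (1, 0, 0, 0)ᵀ

Let N = A − (-2)·I. We want v_2 with N^2 v_2 = 0 but N^1 v_2 ≠ 0; then v_{j-1} := N · v_j for j = 2, …, 2.

Pick v_2 = (1, 0, 0, 0)ᵀ.
Then v_1 = N · v_2 = (-3, -1, -1, 0)ᵀ.

Sanity check: (A − (-2)·I) v_1 = (0, 0, 0, 0)ᵀ = 0. ✓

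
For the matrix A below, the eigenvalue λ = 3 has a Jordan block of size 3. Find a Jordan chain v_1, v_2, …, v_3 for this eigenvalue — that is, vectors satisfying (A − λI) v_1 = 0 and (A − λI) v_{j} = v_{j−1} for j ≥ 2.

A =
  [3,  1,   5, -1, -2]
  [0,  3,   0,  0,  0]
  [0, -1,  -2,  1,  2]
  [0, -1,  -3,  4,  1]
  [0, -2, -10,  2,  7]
A Jordan chain for λ = 3 of length 3:
v_1 = (-2, 0, 2, 2, 4)ᵀ
v_2 = (5, 0, -5, -3, -10)ᵀ
v_3 = (0, 0, 1, 0, 0)ᵀ

Let N = A − (3)·I. We want v_3 with N^3 v_3 = 0 but N^2 v_3 ≠ 0; then v_{j-1} := N · v_j for j = 3, …, 2.

Pick v_3 = (0, 0, 1, 0, 0)ᵀ.
Then v_2 = N · v_3 = (5, 0, -5, -3, -10)ᵀ.
Then v_1 = N · v_2 = (-2, 0, 2, 2, 4)ᵀ.

Sanity check: (A − (3)·I) v_1 = (0, 0, 0, 0, 0)ᵀ = 0. ✓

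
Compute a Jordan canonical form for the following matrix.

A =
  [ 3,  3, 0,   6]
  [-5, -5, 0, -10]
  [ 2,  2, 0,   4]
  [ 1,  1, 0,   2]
J_2(0) ⊕ J_1(0) ⊕ J_1(0)

The characteristic polynomial is
  det(x·I − A) = x^4

Eigenvalues and multiplicities (the geometric multiplicity of λ is n − rank(A − λI), which equals the number of Jordan blocks for λ):
  λ = 0: algebraic multiplicity = 4, geometric multiplicity = 3

Determining the block sizes for each eigenvalue:
  λ = 0: 3 blocks summing to 4 forces exactly one block of size 2 and the rest size 1 → block sizes [2, 1, 1]

Assembling the blocks gives a Jordan form
J =
  [0, 1, 0, 0]
  [0, 0, 0, 0]
  [0, 0, 0, 0]
  [0, 0, 0, 0]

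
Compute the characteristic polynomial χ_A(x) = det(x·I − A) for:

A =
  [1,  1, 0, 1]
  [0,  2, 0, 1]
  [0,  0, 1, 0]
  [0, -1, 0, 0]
x^4 - 4*x^3 + 6*x^2 - 4*x + 1

Expanding det(x·I − A) (e.g. by cofactor expansion or by noting that A is similar to its Jordan form J, which has the same characteristic polynomial as A) gives
  χ_A(x) = x^4 - 4*x^3 + 6*x^2 - 4*x + 1
which factors as (x - 1)^4. The eigenvalues (with algebraic multiplicities) are λ = 1 with multiplicity 4.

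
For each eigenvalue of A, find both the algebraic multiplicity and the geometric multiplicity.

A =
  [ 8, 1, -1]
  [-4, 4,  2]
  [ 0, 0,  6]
λ = 6: alg = 3, geom = 2

Step 1 — factor the characteristic polynomial to read off the algebraic multiplicities:
  χ_A(x) = (x - 6)^3

Step 2 — compute geometric multiplicities via the rank-nullity identity g(λ) = n − rank(A − λI):
  rank(A − (6)·I) = 1, so dim ker(A − (6)·I) = n − 1 = 2

Summary:
  λ = 6: algebraic multiplicity = 3, geometric multiplicity = 2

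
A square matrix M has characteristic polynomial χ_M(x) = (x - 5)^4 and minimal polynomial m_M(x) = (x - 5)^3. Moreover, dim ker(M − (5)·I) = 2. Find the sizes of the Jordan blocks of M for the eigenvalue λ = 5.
Block sizes for λ = 5: [3, 1]

Step 1 — from the characteristic polynomial, algebraic multiplicity of λ = 5 is 4. From dim ker(M − (5)·I) = 2, there are exactly 2 Jordan blocks for λ = 5.
Step 2 — from the minimal polynomial, the factor (x − 5)^3 tells us the largest block for λ = 5 has size 3.
Step 3 — with total size 4, 2 blocks, and largest block 3, the block sizes (in nonincreasing order) are [3, 1].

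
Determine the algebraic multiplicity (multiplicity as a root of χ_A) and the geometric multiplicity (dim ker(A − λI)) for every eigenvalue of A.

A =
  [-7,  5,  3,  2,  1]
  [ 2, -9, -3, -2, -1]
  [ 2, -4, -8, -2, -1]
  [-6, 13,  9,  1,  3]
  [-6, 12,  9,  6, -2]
λ = -5: alg = 5, geom = 3

Step 1 — factor the characteristic polynomial to read off the algebraic multiplicities:
  χ_A(x) = (x + 5)^5

Step 2 — compute geometric multiplicities via the rank-nullity identity g(λ) = n − rank(A − λI):
  rank(A − (-5)·I) = 2, so dim ker(A − (-5)·I) = n − 2 = 3

Summary:
  λ = -5: algebraic multiplicity = 5, geometric multiplicity = 3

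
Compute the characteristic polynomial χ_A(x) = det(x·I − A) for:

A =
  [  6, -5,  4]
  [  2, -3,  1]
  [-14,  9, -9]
x^3 + 6*x^2 + 12*x + 8

Expanding det(x·I − A) (e.g. by cofactor expansion or by noting that A is similar to its Jordan form J, which has the same characteristic polynomial as A) gives
  χ_A(x) = x^3 + 6*x^2 + 12*x + 8
which factors as (x + 2)^3. The eigenvalues (with algebraic multiplicities) are λ = -2 with multiplicity 3.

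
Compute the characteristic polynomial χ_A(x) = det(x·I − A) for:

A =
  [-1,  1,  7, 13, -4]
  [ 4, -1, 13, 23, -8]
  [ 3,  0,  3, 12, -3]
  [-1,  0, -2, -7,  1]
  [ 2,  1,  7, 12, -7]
x^5 + 13*x^4 + 67*x^3 + 171*x^2 + 216*x + 108

Expanding det(x·I − A) (e.g. by cofactor expansion or by noting that A is similar to its Jordan form J, which has the same characteristic polynomial as A) gives
  χ_A(x) = x^5 + 13*x^4 + 67*x^3 + 171*x^2 + 216*x + 108
which factors as (x + 2)^2*(x + 3)^3. The eigenvalues (with algebraic multiplicities) are λ = -3 with multiplicity 3, λ = -2 with multiplicity 2.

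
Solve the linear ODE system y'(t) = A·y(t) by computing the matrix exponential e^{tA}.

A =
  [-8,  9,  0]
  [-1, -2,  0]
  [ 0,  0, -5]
e^{tA} =
  [-3*t*exp(-5*t) + exp(-5*t), 9*t*exp(-5*t), 0]
  [-t*exp(-5*t), 3*t*exp(-5*t) + exp(-5*t), 0]
  [0, 0, exp(-5*t)]

Strategy: write A = P · J · P⁻¹ where J is a Jordan canonical form, so e^{tA} = P · e^{tJ} · P⁻¹, and e^{tJ} can be computed block-by-block.

A has Jordan form
J =
  [-5,  1,  0]
  [ 0, -5,  0]
  [ 0,  0, -5]
(up to reordering of blocks).

Per-block formulas:
  For a 1×1 block at λ = -5: exp(t · [-5]) = [e^(-5t)].
  For a 2×2 Jordan block J_2(-5): exp(t · J_2(-5)) = e^(-5t)·(I + t·N), where N is the 2×2 nilpotent shift.

After assembling e^{tJ} and conjugating by P, we get:

e^{tA} =
  [-3*t*exp(-5*t) + exp(-5*t), 9*t*exp(-5*t), 0]
  [-t*exp(-5*t), 3*t*exp(-5*t) + exp(-5*t), 0]
  [0, 0, exp(-5*t)]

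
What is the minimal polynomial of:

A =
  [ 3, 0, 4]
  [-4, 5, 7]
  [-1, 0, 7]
x^3 - 15*x^2 + 75*x - 125

The characteristic polynomial is χ_A(x) = (x - 5)^3, so the eigenvalues are known. The minimal polynomial is
  m_A(x) = Π_λ (x − λ)^{k_λ}
where k_λ is the size of the *largest* Jordan block for λ (equivalently, the smallest k with (A − λI)^k v = 0 for every generalised eigenvector v of λ).

  λ = 5: largest Jordan block has size 3, contributing (x − 5)^3

So m_A(x) = (x - 5)^3 = x^3 - 15*x^2 + 75*x - 125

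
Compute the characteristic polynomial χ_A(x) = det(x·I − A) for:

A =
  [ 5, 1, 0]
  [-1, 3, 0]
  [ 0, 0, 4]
x^3 - 12*x^2 + 48*x - 64

Expanding det(x·I − A) (e.g. by cofactor expansion or by noting that A is similar to its Jordan form J, which has the same characteristic polynomial as A) gives
  χ_A(x) = x^3 - 12*x^2 + 48*x - 64
which factors as (x - 4)^3. The eigenvalues (with algebraic multiplicities) are λ = 4 with multiplicity 3.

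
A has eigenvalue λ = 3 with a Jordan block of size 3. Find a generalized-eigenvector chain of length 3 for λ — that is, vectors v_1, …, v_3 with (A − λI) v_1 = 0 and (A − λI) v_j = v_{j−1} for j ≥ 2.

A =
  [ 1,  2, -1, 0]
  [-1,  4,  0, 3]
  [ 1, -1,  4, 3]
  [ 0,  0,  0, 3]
A Jordan chain for λ = 3 of length 3:
v_1 = (1, 1, 0, 0)ᵀ
v_2 = (-2, -1, 1, 0)ᵀ
v_3 = (1, 0, 0, 0)ᵀ

Let N = A − (3)·I. We want v_3 with N^3 v_3 = 0 but N^2 v_3 ≠ 0; then v_{j-1} := N · v_j for j = 3, …, 2.

Pick v_3 = (1, 0, 0, 0)ᵀ.
Then v_2 = N · v_3 = (-2, -1, 1, 0)ᵀ.
Then v_1 = N · v_2 = (1, 1, 0, 0)ᵀ.

Sanity check: (A − (3)·I) v_1 = (0, 0, 0, 0)ᵀ = 0. ✓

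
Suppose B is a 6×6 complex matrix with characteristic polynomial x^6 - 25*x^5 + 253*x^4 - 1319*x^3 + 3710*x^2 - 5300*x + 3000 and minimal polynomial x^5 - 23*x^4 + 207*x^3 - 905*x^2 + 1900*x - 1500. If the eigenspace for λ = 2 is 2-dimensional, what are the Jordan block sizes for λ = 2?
Block sizes for λ = 2: [1, 1]

Step 1 — from the characteristic polynomial, algebraic multiplicity of λ = 2 is 2. From dim ker(B − (2)·I) = 2, there are exactly 2 Jordan blocks for λ = 2.
Step 2 — from the minimal polynomial, the factor (x − 2) tells us the largest block for λ = 2 has size 1.
Step 3 — with total size 2, 2 blocks, and largest block 1, the block sizes (in nonincreasing order) are [1, 1].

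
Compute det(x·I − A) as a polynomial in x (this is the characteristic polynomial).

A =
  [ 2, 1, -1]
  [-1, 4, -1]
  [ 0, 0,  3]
x^3 - 9*x^2 + 27*x - 27

Expanding det(x·I − A) (e.g. by cofactor expansion or by noting that A is similar to its Jordan form J, which has the same characteristic polynomial as A) gives
  χ_A(x) = x^3 - 9*x^2 + 27*x - 27
which factors as (x - 3)^3. The eigenvalues (with algebraic multiplicities) are λ = 3 with multiplicity 3.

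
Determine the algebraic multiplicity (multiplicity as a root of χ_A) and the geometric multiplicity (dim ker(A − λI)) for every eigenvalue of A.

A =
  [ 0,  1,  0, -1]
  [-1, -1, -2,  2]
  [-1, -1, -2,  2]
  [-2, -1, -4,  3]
λ = 0: alg = 4, geom = 2

Step 1 — factor the characteristic polynomial to read off the algebraic multiplicities:
  χ_A(x) = x^4

Step 2 — compute geometric multiplicities via the rank-nullity identity g(λ) = n − rank(A − λI):
  rank(A − (0)·I) = 2, so dim ker(A − (0)·I) = n − 2 = 2

Summary:
  λ = 0: algebraic multiplicity = 4, geometric multiplicity = 2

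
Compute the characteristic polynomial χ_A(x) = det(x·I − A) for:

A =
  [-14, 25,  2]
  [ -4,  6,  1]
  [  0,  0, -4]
x^3 + 12*x^2 + 48*x + 64

Expanding det(x·I − A) (e.g. by cofactor expansion or by noting that A is similar to its Jordan form J, which has the same characteristic polynomial as A) gives
  χ_A(x) = x^3 + 12*x^2 + 48*x + 64
which factors as (x + 4)^3. The eigenvalues (with algebraic multiplicities) are λ = -4 with multiplicity 3.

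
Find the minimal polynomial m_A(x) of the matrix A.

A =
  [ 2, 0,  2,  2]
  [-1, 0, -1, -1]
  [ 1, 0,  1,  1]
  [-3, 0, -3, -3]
x^2

The characteristic polynomial is χ_A(x) = x^4, so the eigenvalues are known. The minimal polynomial is
  m_A(x) = Π_λ (x − λ)^{k_λ}
where k_λ is the size of the *largest* Jordan block for λ (equivalently, the smallest k with (A − λI)^k v = 0 for every generalised eigenvector v of λ).

  λ = 0: largest Jordan block has size 2, contributing (x − 0)^2

So m_A(x) = x^2 = x^2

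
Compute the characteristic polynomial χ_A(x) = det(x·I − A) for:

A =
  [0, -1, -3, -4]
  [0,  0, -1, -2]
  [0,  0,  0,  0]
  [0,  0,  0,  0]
x^4

Expanding det(x·I − A) (e.g. by cofactor expansion or by noting that A is similar to its Jordan form J, which has the same characteristic polynomial as A) gives
  χ_A(x) = x^4
which factors as x^4. The eigenvalues (with algebraic multiplicities) are λ = 0 with multiplicity 4.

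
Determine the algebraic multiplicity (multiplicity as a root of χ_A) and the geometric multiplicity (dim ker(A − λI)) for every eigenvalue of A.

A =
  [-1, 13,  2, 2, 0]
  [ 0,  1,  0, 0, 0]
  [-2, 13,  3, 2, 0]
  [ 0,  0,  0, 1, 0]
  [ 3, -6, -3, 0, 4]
λ = 1: alg = 4, geom = 3; λ = 4: alg = 1, geom = 1

Step 1 — factor the characteristic polynomial to read off the algebraic multiplicities:
  χ_A(x) = (x - 4)*(x - 1)^4

Step 2 — compute geometric multiplicities via the rank-nullity identity g(λ) = n − rank(A − λI):
  rank(A − (1)·I) = 2, so dim ker(A − (1)·I) = n − 2 = 3
  rank(A − (4)·I) = 4, so dim ker(A − (4)·I) = n − 4 = 1

Summary:
  λ = 1: algebraic multiplicity = 4, geometric multiplicity = 3
  λ = 4: algebraic multiplicity = 1, geometric multiplicity = 1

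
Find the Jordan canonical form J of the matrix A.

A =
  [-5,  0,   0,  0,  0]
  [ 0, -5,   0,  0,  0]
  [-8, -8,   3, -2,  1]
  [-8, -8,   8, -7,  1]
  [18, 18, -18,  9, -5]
J_1(-5) ⊕ J_1(-5) ⊕ J_1(-5) ⊕ J_2(-2)

The characteristic polynomial is
  det(x·I − A) = x^5 + 19*x^4 + 139*x^3 + 485*x^2 + 800*x + 500 = (x + 2)^2*(x + 5)^3

Eigenvalues and multiplicities (the geometric multiplicity of λ is n − rank(A − λI), which equals the number of Jordan blocks for λ):
  λ = -5: algebraic multiplicity = 3, geometric multiplicity = 3
  λ = -2: algebraic multiplicity = 2, geometric multiplicity = 1

Determining the block sizes for each eigenvalue:
  λ = -5: gm = am = 3, so every block has size 1 → block sizes [1, 1, 1]
  λ = -2: one block (gm = 1), so the single block has size am = 2 → block sizes [2]

Assembling the blocks gives a Jordan form
J =
  [-5,  0,  0,  0,  0]
  [ 0, -5,  0,  0,  0]
  [ 0,  0, -5,  0,  0]
  [ 0,  0,  0, -2,  1]
  [ 0,  0,  0,  0, -2]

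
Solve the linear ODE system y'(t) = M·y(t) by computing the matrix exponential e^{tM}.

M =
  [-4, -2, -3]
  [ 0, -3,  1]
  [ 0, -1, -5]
e^{tM} =
  [exp(-4*t), t^2*exp(-4*t)/2 - 2*t*exp(-4*t), t^2*exp(-4*t)/2 - 3*t*exp(-4*t)]
  [0, t*exp(-4*t) + exp(-4*t), t*exp(-4*t)]
  [0, -t*exp(-4*t), -t*exp(-4*t) + exp(-4*t)]

Strategy: write M = P · J · P⁻¹ where J is a Jordan canonical form, so e^{tM} = P · e^{tJ} · P⁻¹, and e^{tJ} can be computed block-by-block.

M has Jordan form
J =
  [-4,  1,  0]
  [ 0, -4,  1]
  [ 0,  0, -4]
(up to reordering of blocks).

Per-block formulas:
  For a 3×3 Jordan block J_3(-4): exp(t · J_3(-4)) = e^(-4t)·(I + t·N + (t^2/2)·N^2), where N is the 3×3 nilpotent shift.

After assembling e^{tJ} and conjugating by P, we get:

e^{tM} =
  [exp(-4*t), t^2*exp(-4*t)/2 - 2*t*exp(-4*t), t^2*exp(-4*t)/2 - 3*t*exp(-4*t)]
  [0, t*exp(-4*t) + exp(-4*t), t*exp(-4*t)]
  [0, -t*exp(-4*t), -t*exp(-4*t) + exp(-4*t)]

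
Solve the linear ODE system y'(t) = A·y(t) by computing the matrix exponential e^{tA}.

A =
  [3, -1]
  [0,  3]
e^{tA} =
  [exp(3*t), -t*exp(3*t)]
  [0, exp(3*t)]

Strategy: write A = P · J · P⁻¹ where J is a Jordan canonical form, so e^{tA} = P · e^{tJ} · P⁻¹, and e^{tJ} can be computed block-by-block.

A has Jordan form
J =
  [3, 1]
  [0, 3]
(up to reordering of blocks).

Per-block formulas:
  For a 2×2 Jordan block J_2(3): exp(t · J_2(3)) = e^(3t)·(I + t·N), where N is the 2×2 nilpotent shift.

After assembling e^{tJ} and conjugating by P, we get:

e^{tA} =
  [exp(3*t), -t*exp(3*t)]
  [0, exp(3*t)]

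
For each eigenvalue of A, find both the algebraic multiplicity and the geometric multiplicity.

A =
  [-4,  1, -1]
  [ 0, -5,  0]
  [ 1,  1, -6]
λ = -5: alg = 3, geom = 2

Step 1 — factor the characteristic polynomial to read off the algebraic multiplicities:
  χ_A(x) = (x + 5)^3

Step 2 — compute geometric multiplicities via the rank-nullity identity g(λ) = n − rank(A − λI):
  rank(A − (-5)·I) = 1, so dim ker(A − (-5)·I) = n − 1 = 2

Summary:
  λ = -5: algebraic multiplicity = 3, geometric multiplicity = 2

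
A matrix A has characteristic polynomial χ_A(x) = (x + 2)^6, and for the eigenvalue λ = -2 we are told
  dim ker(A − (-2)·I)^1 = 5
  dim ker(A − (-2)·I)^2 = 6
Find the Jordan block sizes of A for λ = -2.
Block sizes for λ = -2: [2, 1, 1, 1, 1]

From the dimensions of kernels of powers, the number of Jordan blocks of size at least j is d_j − d_{j−1} where d_j = dim ker(N^j) (with d_0 = 0). Computing the differences gives [5, 1].
The number of blocks of size exactly k is (#blocks of size ≥ k) − (#blocks of size ≥ k + 1), so the partition is: 4 block(s) of size 1, 1 block(s) of size 2.
In nonincreasing order the block sizes are [2, 1, 1, 1, 1].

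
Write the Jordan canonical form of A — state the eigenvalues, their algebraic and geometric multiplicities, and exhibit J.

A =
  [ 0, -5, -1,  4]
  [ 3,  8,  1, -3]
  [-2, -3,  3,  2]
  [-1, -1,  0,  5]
J_3(4) ⊕ J_1(4)

The characteristic polynomial is
  det(x·I − A) = x^4 - 16*x^3 + 96*x^2 - 256*x + 256 = (x - 4)^4

Eigenvalues and multiplicities (the geometric multiplicity of λ is n − rank(A − λI), which equals the number of Jordan blocks for λ):
  λ = 4: algebraic multiplicity = 4, geometric multiplicity = 2

Determining the block sizes for each eigenvalue:
  λ = 4: with am = 4 and gm = 2, the partition is not yet determined (e.g. several partitions of 4 into 2 parts exist). Let N = A − (4)·I. Computing rank(N^1) = 2, rank(N^2) = 1, rank(N^3) = 0; the number of blocks of size ≥ j is rank(N^{j−1}) − rank(N^j), giving [2, 1, 1]. So we have 1 block(s) of size 3, 1 block(s) of size 1 → block sizes [3, 1]

Assembling the blocks gives a Jordan form
J =
  [4, 1, 0, 0]
  [0, 4, 1, 0]
  [0, 0, 4, 0]
  [0, 0, 0, 4]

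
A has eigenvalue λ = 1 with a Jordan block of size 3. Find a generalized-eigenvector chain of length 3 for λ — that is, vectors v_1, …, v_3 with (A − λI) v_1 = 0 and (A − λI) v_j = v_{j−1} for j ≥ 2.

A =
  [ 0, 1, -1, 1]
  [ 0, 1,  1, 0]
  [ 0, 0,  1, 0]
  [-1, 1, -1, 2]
A Jordan chain for λ = 1 of length 3:
v_1 = (1, 0, 0, 1)ᵀ
v_2 = (-1, 1, 0, -1)ᵀ
v_3 = (0, 0, 1, 0)ᵀ

Let N = A − (1)·I. We want v_3 with N^3 v_3 = 0 but N^2 v_3 ≠ 0; then v_{j-1} := N · v_j for j = 3, …, 2.

Pick v_3 = (0, 0, 1, 0)ᵀ.
Then v_2 = N · v_3 = (-1, 1, 0, -1)ᵀ.
Then v_1 = N · v_2 = (1, 0, 0, 1)ᵀ.

Sanity check: (A − (1)·I) v_1 = (0, 0, 0, 0)ᵀ = 0. ✓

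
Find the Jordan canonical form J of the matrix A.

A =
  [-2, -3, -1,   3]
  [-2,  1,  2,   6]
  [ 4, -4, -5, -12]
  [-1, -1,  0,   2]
J_3(-1) ⊕ J_1(-1)

The characteristic polynomial is
  det(x·I − A) = x^4 + 4*x^3 + 6*x^2 + 4*x + 1 = (x + 1)^4

Eigenvalues and multiplicities (the geometric multiplicity of λ is n − rank(A − λI), which equals the number of Jordan blocks for λ):
  λ = -1: algebraic multiplicity = 4, geometric multiplicity = 2

Determining the block sizes for each eigenvalue:
  λ = -1: with am = 4 and gm = 2, the partition is not yet determined (e.g. several partitions of 4 into 2 parts exist). Let N = A − (-1)·I. Computing rank(N^1) = 2, rank(N^2) = 1, rank(N^3) = 0; the number of blocks of size ≥ j is rank(N^{j−1}) − rank(N^j), giving [2, 1, 1]. So we have 1 block(s) of size 3, 1 block(s) of size 1 → block sizes [3, 1]

Assembling the blocks gives a Jordan form
J =
  [-1,  1,  0,  0]
  [ 0, -1,  1,  0]
  [ 0,  0, -1,  0]
  [ 0,  0,  0, -1]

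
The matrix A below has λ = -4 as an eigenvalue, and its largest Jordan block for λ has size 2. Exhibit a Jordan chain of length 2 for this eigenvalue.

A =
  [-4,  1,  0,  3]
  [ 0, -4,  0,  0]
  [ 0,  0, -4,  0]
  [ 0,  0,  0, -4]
A Jordan chain for λ = -4 of length 2:
v_1 = (1, 0, 0, 0)ᵀ
v_2 = (0, 1, 0, 0)ᵀ

Let N = A − (-4)·I. We want v_2 with N^2 v_2 = 0 but N^1 v_2 ≠ 0; then v_{j-1} := N · v_j for j = 2, …, 2.

Pick v_2 = (0, 1, 0, 0)ᵀ.
Then v_1 = N · v_2 = (1, 0, 0, 0)ᵀ.

Sanity check: (A − (-4)·I) v_1 = (0, 0, 0, 0)ᵀ = 0. ✓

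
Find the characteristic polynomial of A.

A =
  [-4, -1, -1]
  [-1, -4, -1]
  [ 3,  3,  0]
x^3 + 8*x^2 + 21*x + 18

Expanding det(x·I − A) (e.g. by cofactor expansion or by noting that A is similar to its Jordan form J, which has the same characteristic polynomial as A) gives
  χ_A(x) = x^3 + 8*x^2 + 21*x + 18
which factors as (x + 2)*(x + 3)^2. The eigenvalues (with algebraic multiplicities) are λ = -3 with multiplicity 2, λ = -2 with multiplicity 1.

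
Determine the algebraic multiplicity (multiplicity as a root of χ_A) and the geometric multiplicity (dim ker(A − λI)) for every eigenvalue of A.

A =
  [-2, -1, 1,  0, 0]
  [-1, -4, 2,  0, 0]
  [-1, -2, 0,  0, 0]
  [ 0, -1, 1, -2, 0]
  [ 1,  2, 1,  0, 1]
λ = -2: alg = 4, geom = 2; λ = 1: alg = 1, geom = 1

Step 1 — factor the characteristic polynomial to read off the algebraic multiplicities:
  χ_A(x) = (x - 1)*(x + 2)^4

Step 2 — compute geometric multiplicities via the rank-nullity identity g(λ) = n − rank(A − λI):
  rank(A − (-2)·I) = 3, so dim ker(A − (-2)·I) = n − 3 = 2
  rank(A − (1)·I) = 4, so dim ker(A − (1)·I) = n − 4 = 1

Summary:
  λ = -2: algebraic multiplicity = 4, geometric multiplicity = 2
  λ = 1: algebraic multiplicity = 1, geometric multiplicity = 1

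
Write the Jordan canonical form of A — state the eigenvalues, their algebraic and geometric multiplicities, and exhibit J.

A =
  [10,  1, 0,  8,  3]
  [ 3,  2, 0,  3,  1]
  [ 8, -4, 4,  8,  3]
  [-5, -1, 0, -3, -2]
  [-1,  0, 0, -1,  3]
J_2(2) ⊕ J_3(4)

The characteristic polynomial is
  det(x·I − A) = x^5 - 16*x^4 + 100*x^3 - 304*x^2 + 448*x - 256 = (x - 4)^3*(x - 2)^2

Eigenvalues and multiplicities (the geometric multiplicity of λ is n − rank(A − λI), which equals the number of Jordan blocks for λ):
  λ = 2: algebraic multiplicity = 2, geometric multiplicity = 1
  λ = 4: algebraic multiplicity = 3, geometric multiplicity = 1

Determining the block sizes for each eigenvalue:
  λ = 2: one block (gm = 1), so the single block has size am = 2 → block sizes [2]
  λ = 4: one block (gm = 1), so the single block has size am = 3 → block sizes [3]

Assembling the blocks gives a Jordan form
J =
  [2, 1, 0, 0, 0]
  [0, 2, 0, 0, 0]
  [0, 0, 4, 1, 0]
  [0, 0, 0, 4, 1]
  [0, 0, 0, 0, 4]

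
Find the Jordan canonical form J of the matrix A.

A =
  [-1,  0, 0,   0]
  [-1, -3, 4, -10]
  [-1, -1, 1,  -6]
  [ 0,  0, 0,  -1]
J_3(-1) ⊕ J_1(-1)

The characteristic polynomial is
  det(x·I − A) = x^4 + 4*x^3 + 6*x^2 + 4*x + 1 = (x + 1)^4

Eigenvalues and multiplicities (the geometric multiplicity of λ is n − rank(A − λI), which equals the number of Jordan blocks for λ):
  λ = -1: algebraic multiplicity = 4, geometric multiplicity = 2

Determining the block sizes for each eigenvalue:
  λ = -1: with am = 4 and gm = 2, the partition is not yet determined (e.g. several partitions of 4 into 2 parts exist). Let N = A − (-1)·I. Computing rank(N^1) = 2, rank(N^2) = 1, rank(N^3) = 0; the number of blocks of size ≥ j is rank(N^{j−1}) − rank(N^j), giving [2, 1, 1]. So we have 1 block(s) of size 3, 1 block(s) of size 1 → block sizes [3, 1]

Assembling the blocks gives a Jordan form
J =
  [-1,  1,  0,  0]
  [ 0, -1,  1,  0]
  [ 0,  0, -1,  0]
  [ 0,  0,  0, -1]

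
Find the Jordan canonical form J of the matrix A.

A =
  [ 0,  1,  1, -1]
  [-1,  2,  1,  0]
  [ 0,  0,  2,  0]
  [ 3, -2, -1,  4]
J_3(2) ⊕ J_1(2)

The characteristic polynomial is
  det(x·I − A) = x^4 - 8*x^3 + 24*x^2 - 32*x + 16 = (x - 2)^4

Eigenvalues and multiplicities (the geometric multiplicity of λ is n − rank(A − λI), which equals the number of Jordan blocks for λ):
  λ = 2: algebraic multiplicity = 4, geometric multiplicity = 2

Determining the block sizes for each eigenvalue:
  λ = 2: with am = 4 and gm = 2, the partition is not yet determined (e.g. several partitions of 4 into 2 parts exist). Let N = A − (2)·I. Computing rank(N^1) = 2, rank(N^2) = 1, rank(N^3) = 0; the number of blocks of size ≥ j is rank(N^{j−1}) − rank(N^j), giving [2, 1, 1]. So we have 1 block(s) of size 3, 1 block(s) of size 1 → block sizes [3, 1]

Assembling the blocks gives a Jordan form
J =
  [2, 1, 0, 0]
  [0, 2, 1, 0]
  [0, 0, 2, 0]
  [0, 0, 0, 2]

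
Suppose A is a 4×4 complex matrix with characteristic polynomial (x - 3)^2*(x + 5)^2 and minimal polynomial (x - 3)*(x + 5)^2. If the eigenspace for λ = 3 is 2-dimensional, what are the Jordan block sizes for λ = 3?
Block sizes for λ = 3: [1, 1]

Step 1 — from the characteristic polynomial, algebraic multiplicity of λ = 3 is 2. From dim ker(A − (3)·I) = 2, there are exactly 2 Jordan blocks for λ = 3.
Step 2 — from the minimal polynomial, the factor (x − 3) tells us the largest block for λ = 3 has size 1.
Step 3 — with total size 2, 2 blocks, and largest block 1, the block sizes (in nonincreasing order) are [1, 1].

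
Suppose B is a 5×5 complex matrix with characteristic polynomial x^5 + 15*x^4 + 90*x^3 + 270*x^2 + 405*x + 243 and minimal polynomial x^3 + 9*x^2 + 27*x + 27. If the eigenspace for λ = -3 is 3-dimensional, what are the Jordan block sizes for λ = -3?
Block sizes for λ = -3: [3, 1, 1]

Step 1 — from the characteristic polynomial, algebraic multiplicity of λ = -3 is 5. From dim ker(B − (-3)·I) = 3, there are exactly 3 Jordan blocks for λ = -3.
Step 2 — from the minimal polynomial, the factor (x + 3)^3 tells us the largest block for λ = -3 has size 3.
Step 3 — with total size 5, 3 blocks, and largest block 3, the block sizes (in nonincreasing order) are [3, 1, 1].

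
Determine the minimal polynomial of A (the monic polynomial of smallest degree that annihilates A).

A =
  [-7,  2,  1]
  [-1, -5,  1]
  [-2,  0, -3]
x^3 + 15*x^2 + 75*x + 125

The characteristic polynomial is χ_A(x) = (x + 5)^3, so the eigenvalues are known. The minimal polynomial is
  m_A(x) = Π_λ (x − λ)^{k_λ}
where k_λ is the size of the *largest* Jordan block for λ (equivalently, the smallest k with (A − λI)^k v = 0 for every generalised eigenvector v of λ).

  λ = -5: largest Jordan block has size 3, contributing (x + 5)^3

So m_A(x) = (x + 5)^3 = x^3 + 15*x^2 + 75*x + 125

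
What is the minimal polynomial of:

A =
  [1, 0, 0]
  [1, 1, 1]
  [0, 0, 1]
x^2 - 2*x + 1

The characteristic polynomial is χ_A(x) = (x - 1)^3, so the eigenvalues are known. The minimal polynomial is
  m_A(x) = Π_λ (x − λ)^{k_λ}
where k_λ is the size of the *largest* Jordan block for λ (equivalently, the smallest k with (A − λI)^k v = 0 for every generalised eigenvector v of λ).

  λ = 1: largest Jordan block has size 2, contributing (x − 1)^2

So m_A(x) = (x - 1)^2 = x^2 - 2*x + 1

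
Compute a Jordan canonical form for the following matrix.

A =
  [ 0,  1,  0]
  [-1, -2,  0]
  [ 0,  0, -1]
J_2(-1) ⊕ J_1(-1)

The characteristic polynomial is
  det(x·I − A) = x^3 + 3*x^2 + 3*x + 1 = (x + 1)^3

Eigenvalues and multiplicities (the geometric multiplicity of λ is n − rank(A − λI), which equals the number of Jordan blocks for λ):
  λ = -1: algebraic multiplicity = 3, geometric multiplicity = 2

Determining the block sizes for each eigenvalue:
  λ = -1: 2 blocks summing to 3 forces exactly one block of size 2 and the rest size 1 → block sizes [2, 1]

Assembling the blocks gives a Jordan form
J =
  [-1,  1,  0]
  [ 0, -1,  0]
  [ 0,  0, -1]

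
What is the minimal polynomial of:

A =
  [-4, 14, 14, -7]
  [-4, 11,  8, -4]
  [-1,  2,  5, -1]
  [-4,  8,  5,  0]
x^3 - 9*x^2 + 27*x - 27

The characteristic polynomial is χ_A(x) = (x - 3)^4, so the eigenvalues are known. The minimal polynomial is
  m_A(x) = Π_λ (x − λ)^{k_λ}
where k_λ is the size of the *largest* Jordan block for λ (equivalently, the smallest k with (A − λI)^k v = 0 for every generalised eigenvector v of λ).

  λ = 3: largest Jordan block has size 3, contributing (x − 3)^3

So m_A(x) = (x - 3)^3 = x^3 - 9*x^2 + 27*x - 27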